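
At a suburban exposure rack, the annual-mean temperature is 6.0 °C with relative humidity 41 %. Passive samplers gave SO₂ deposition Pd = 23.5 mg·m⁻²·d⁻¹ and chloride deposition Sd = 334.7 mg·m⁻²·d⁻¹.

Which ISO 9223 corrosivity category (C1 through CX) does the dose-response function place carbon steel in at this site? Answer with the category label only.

carbon steel: f(T) = +0.150·(T−10) [T≤10 °C] = -0.6000
  sulphur-dioxide contribution → 11.39 μm/a
  chloride contribution → 18.44 μm/a
  ⇒ r_corr(carbon steel) = 29.83 μm/a
ISO 9223 Table 2 (carbon steel): 25 < 29.8 ≤ 50 μm/a ⇒ C3

C3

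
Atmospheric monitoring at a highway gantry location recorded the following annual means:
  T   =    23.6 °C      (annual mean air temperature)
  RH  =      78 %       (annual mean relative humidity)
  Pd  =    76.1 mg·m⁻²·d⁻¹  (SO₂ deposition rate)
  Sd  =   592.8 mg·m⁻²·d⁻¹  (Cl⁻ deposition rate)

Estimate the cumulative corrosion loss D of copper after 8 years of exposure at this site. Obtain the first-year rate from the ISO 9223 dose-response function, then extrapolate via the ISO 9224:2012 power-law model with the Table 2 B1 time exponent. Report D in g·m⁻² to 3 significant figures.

D(8) = 128 g·m⁻²

copper: temperature factor f = -0.080·(13.6) = -1.0880
  SO₂ term: 0.0053·76.1^0.26·exp(0.059·78-1.0880) = 0.549
  Cl⁻ term: 0.01025·592.8^0.27·exp(0.036·78+0.049·23.6) = 3.028
  r_corr = 0.549 + 3.028 = 3.577 μm/a
Power-law: D(8) = r_corr · 8^0.667
  D(8) = 3.577 × 8^0.667 = 3.577 × 4.003 = 14.32 μm
  Mass loss = 14.32 μm × 8.96 g/cm³ = 128.3 g·m⁻²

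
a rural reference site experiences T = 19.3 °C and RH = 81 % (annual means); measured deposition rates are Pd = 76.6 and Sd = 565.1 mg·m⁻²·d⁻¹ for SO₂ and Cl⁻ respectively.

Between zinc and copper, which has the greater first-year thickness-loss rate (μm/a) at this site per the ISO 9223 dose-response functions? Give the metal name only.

zinc

zinc: T>10 °C ⇒ hinge -0.071·(19.3−10) = -0.6603
  sulphur-dioxide contribution → 1.867 μm/a
  chloride contribution → 6.392 μm/a
  total first-year rate 8.259 μm/a
copper: f(T) = -0.080·(T−10) [T>10 °C] = -0.7440
  sulphur-dioxide contribution → 0.9259 μm/a
  chloride contribution → 2.697 μm/a
  total first-year rate 3.623 μm/a
Ordering by μm/a: zinc (8.26) > copper (3.62)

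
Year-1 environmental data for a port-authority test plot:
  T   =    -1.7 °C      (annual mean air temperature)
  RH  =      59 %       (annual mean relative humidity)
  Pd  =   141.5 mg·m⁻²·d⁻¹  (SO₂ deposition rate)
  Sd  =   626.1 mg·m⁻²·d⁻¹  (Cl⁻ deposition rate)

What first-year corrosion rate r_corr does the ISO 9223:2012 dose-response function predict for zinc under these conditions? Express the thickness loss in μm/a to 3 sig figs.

zinc: T≤10 °C ⇒ hinge +0.038·(-1.7−10) = -0.4446
  SO₂ term: 0.0129·141.5^0.44·exp(0.046·59-0.4446) = 1.103
  Cl⁻ term: 0.0175·626.1^0.57·exp(0.008·59+0.085·-1.7) = 0.9536
  r_corr = 1.103 + 0.9536 = 2.056 μm/a

r_corr = 2.06 μm/a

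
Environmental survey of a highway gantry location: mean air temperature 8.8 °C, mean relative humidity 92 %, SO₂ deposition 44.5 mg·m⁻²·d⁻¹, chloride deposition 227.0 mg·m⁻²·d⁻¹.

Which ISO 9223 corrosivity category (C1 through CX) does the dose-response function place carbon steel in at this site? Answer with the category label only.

carbon steel: T≤10 °C ⇒ hinge +0.150·(8.8−10) = -0.1800
  Pd branch = 1.77·Pd^0.52·e^(0.02·RH+f) = 67 μm/a
  Cl⁻ term: 0.102·227.0^0.62·exp(0.033·92+0.04·8.8) = 87.24
  r_corr = 67 + 87.24 = 154.2 μm/a
Category bounds: 80…200 μm/a bracket r_corr ⇒ C5

C5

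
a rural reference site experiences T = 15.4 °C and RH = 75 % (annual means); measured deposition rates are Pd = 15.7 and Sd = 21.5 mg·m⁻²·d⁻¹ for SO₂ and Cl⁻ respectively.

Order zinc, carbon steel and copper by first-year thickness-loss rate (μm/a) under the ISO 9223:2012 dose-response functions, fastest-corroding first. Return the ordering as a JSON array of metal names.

zinc: f(T) = -0.071·(T−10) [T>10 °C] = -0.3834
  sulphur-dioxide contribution → 0.9302 μm/a
  chloride contribution → 0.6786 μm/a
  total first-year rate 1.609 μm/a
carbon steel: f(T) = -0.054·(T−10) [T>10 °C] = -0.2916
  sulphur-dioxide contribution → 24.81 μm/a
  chloride contribution → 15.04 μm/a
  total first-year rate 39.85 μm/a
copper: T>10 °C ⇒ hinge -0.080·(15.4−10) = -0.4320
  sulphur-dioxide contribution → 0.588 μm/a
  chloride contribution → 0.7427 μm/a
  total first-year rate 1.331 μm/a
Ordering by μm/a: carbon steel (39.8) > zinc (1.61) > copper (1.33)

["carbon steel", "zinc", "copper"]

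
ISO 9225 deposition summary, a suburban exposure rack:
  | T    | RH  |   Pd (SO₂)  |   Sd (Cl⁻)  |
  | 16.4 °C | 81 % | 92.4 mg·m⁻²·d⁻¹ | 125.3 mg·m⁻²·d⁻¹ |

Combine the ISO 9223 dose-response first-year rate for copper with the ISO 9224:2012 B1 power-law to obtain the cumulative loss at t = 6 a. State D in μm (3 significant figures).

copper: f(T) = -0.080·(T−10) [T>10 °C] = -0.5120
  Pd branch = 0.0053·Pd^0.26·e^(0.059·RH+f) = 1.226 μm/a
  Sd branch = 0.01025·Sd^0.27·e^(0.036·RH+0.049·T) = 1.558 μm/a
  r_corr = 1.226 + 1.558 = 2.784 μm/a
Power-law: D(6) = r_corr · 6^0.667
  D(6) = 2.784 × 6^0.667 = 2.784 × 3.304 = 9.198 μm

D(6) = 9.20 μm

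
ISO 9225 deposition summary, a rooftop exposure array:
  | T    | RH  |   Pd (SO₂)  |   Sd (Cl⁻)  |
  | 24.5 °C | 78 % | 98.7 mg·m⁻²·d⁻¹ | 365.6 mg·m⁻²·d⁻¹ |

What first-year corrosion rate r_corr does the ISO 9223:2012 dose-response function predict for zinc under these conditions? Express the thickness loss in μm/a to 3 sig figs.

r_corr = 8.83 μm/a

zinc: f(T) = -0.071·(T−10) [T>10 °C] = -1.0295
  sulphur-dioxide contribution → 1.257 μm/a
  chloride contribution → 7.575 μm/a
  total first-year rate 8.831 μm/a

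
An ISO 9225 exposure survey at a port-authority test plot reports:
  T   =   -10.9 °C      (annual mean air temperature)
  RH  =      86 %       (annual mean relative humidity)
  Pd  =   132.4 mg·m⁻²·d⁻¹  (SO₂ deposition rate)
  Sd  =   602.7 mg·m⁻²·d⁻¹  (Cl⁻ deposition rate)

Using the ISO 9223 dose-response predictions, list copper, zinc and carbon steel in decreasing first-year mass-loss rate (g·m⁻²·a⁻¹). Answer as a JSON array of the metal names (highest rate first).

copper: T≤10 °C ⇒ hinge +0.126·(-10.9−10) = -2.6334
  SO₂ term: 0.0053·132.4^0.26·exp(0.059·86-2.6334) = 0.2167
  Sd branch = 0.01025·Sd^0.27·e^(0.036·RH+0.049·T) = 0.7481 μm/a
  sum: 0.2167 + 0.7481 → r_corr = 0.9648 μm/a
  mass loss = 0.9648 μm/a × 8.96 g/cm³ = 8.645 g·m⁻²·a⁻¹
zinc: T≤10 °C ⇒ hinge +0.038·(-10.9−10) = -0.7942
  Pd branch = 0.0129·Pd^0.44·e^(0.046·RH+f) = 2.614 μm/a
  Cl⁻ term: 0.0175·602.7^0.57·exp(0.008·86+0.085·-10.9) = 0.5298
  sum: 2.614 + 0.5298 → r_corr = 3.144 μm/a
  mass loss = 3.144 μm/a × 7.14 g/cm³ = 22.45 g·m⁻²·a⁻¹
carbon steel: f(T) = +0.150·(T−10) [T≤10 °C] = -3.1350
  SO₂ term: 1.77·132.4^0.52·exp(0.02·86-3.1350) = 5.455
  Cl⁻ term: 0.102·602.7^0.62·exp(0.033·86+0.04·-10.9) = 59.63
  sum: 5.455 + 59.63 → r_corr = 65.08 μm/a
  mass loss = 65.08 μm/a × 7.85 g/cm³ = 510.9 g·m⁻²·a⁻¹
Ordering by g·m⁻²·a⁻¹: carbon steel (511) > zinc (22.4) > copper (8.64)

["carbon steel", "zinc", "copper"]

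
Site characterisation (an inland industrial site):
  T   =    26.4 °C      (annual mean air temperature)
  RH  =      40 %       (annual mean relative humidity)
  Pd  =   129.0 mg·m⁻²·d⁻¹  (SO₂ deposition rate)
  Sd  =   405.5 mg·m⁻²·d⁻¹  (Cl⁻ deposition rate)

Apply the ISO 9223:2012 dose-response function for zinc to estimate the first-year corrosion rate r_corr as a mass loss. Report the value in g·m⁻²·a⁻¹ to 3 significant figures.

r_corr = 51.3 g·m⁻²·a⁻¹

zinc: temperature factor f = -0.071·(16.4) = -1.1644
  SO₂ term: 0.0129·129.0^0.44·exp(0.046·40-1.1644) = 0.2151
  Sd branch = 0.0175·Sd^0.57·e^(0.008·RH+0.085·T) = 6.968 μm/a
  r_corr = 0.2151 + 6.968 = 7.183 μm/a
Convert to mass loss: 7.183 μm/a × 7.14 g/cm³ = 51.29 g·m⁻²·a⁻¹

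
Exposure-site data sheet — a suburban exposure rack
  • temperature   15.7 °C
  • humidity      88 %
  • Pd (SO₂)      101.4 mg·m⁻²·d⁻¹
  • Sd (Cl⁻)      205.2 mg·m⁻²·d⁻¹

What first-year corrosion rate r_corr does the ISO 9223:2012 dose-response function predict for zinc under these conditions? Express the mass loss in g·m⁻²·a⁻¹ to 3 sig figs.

zinc: T>10 °C ⇒ hinge -0.071·(15.7−10) = -0.4047
  sulphur-dioxide contribution → 3.763 μm/a
  chloride contribution → 2.794 μm/a
  total first-year rate 6.557 μm/a
Convert to mass loss: 6.557 μm/a × 7.14 g/cm³ = 46.82 g·m⁻²·a⁻¹

r_corr = 46.8 g·m⁻²·a⁻¹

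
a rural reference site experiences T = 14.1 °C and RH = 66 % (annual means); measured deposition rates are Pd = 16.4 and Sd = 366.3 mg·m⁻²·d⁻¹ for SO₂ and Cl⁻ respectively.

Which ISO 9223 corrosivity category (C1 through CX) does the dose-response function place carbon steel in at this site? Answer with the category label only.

carbon steel: temperature factor f = -0.054·(4.1) = -0.2214
  Pd branch = 1.77·Pd^0.52·e^(0.02·RH+f) = 22.74 μm/a
  Cl⁻ term: 0.102·366.3^0.62·exp(0.033·66+0.04·14.1) = 61.52
  r_corr = 22.74 + 61.52 = 84.26 μm/a
ISO 9223 Table 2 (carbon steel): 80 < 84.3 ≤ 200 μm/a ⇒ C5

C5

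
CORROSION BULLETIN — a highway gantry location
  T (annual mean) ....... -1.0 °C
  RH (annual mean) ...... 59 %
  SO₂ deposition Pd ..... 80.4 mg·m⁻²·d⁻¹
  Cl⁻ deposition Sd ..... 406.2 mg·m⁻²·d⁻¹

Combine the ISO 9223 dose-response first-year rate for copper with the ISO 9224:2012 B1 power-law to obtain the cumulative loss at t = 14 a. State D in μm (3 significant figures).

copper: f(T) = +0.126·(T−10) [T≤10 °C] = -1.3860
  sulphur-dioxide contribution → 0.1347 μm/a
  chloride contribution → 0.4133 μm/a
  ⇒ r_corr(copper) = 0.548 μm/a
ISO 9224: D(t) = r_corr · t^b with b = 0.667 (copper, B1)
  D(14) = 0.548 × 14^0.667 = 0.548 × 5.814 = 3.186 μm

D(14) = 3.19 μm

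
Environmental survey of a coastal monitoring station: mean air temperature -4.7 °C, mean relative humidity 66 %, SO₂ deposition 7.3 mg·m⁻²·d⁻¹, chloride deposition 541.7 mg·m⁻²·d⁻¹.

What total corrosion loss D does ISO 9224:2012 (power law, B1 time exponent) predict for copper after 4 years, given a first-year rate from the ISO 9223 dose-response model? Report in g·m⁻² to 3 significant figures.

D(4) = 12.4 g·m⁻²

copper: f(T) = +0.126·(T−10) [T≤10 °C] = -1.8522
  SO₂ term: 0.0053·7.3^0.26·exp(0.059·66-1.8522) = 0.06847
  Cl⁻ term: 0.01025·541.7^0.27·exp(0.036·66+0.049·-4.7) = 0.4794
  sum: 0.06847 + 0.4794 → r_corr = 0.5479 μm/a
Power-law: D(4) = r_corr · 4^0.667
  D(4) = 0.5479 × 4^0.667 = 0.5479 × 2.521 = 1.381 μm
  Mass loss = 1.381 μm × 8.96 g/cm³ = 12.38 g·m⁻²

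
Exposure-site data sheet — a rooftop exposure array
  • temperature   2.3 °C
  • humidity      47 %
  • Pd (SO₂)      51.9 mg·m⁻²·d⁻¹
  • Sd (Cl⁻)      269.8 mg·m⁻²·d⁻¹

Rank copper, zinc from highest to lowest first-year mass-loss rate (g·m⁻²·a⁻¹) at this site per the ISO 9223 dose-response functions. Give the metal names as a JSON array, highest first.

copper: T≤10 °C ⇒ hinge +0.126·(2.3−10) = -0.9702
  SO₂ term: 0.0053·51.9^0.26·exp(0.059·47-0.9702) = 0.08978
  Sd branch = 0.01025·Sd^0.27·e^(0.036·RH+0.049·T) = 0.2824 μm/a
  sum: 0.08978 + 0.2824 → r_corr = 0.3722 μm/a
  mass loss = 0.3722 μm/a × 8.96 g/cm³ = 3.335 g·m⁻²·a⁻¹
zinc: temperature factor f = +0.038·(-7.7) = -0.2926
  Pd branch = 0.0129·Pd^0.44·e^(0.046·RH+f) = 0.4755 μm/a
  Sd branch = 0.0175·Sd^0.57·e^(0.008·RH+0.085·T) = 0.7532 μm/a
  sum: 0.4755 + 0.7532 → r_corr = 1.229 μm/a
  mass loss = 1.229 μm/a × 7.14 g/cm³ = 8.773 g·m⁻²·a⁻¹
Ordering by g·m⁻²·a⁻¹: zinc (8.77) > copper (3.33)

["zinc", "copper"]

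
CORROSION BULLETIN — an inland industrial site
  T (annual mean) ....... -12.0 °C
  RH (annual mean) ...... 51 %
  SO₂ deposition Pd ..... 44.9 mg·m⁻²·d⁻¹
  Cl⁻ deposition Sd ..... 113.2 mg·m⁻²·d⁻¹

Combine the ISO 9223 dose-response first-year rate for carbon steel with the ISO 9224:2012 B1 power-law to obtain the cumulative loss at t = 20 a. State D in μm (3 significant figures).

D(20) = 36.8 μm

carbon steel: temperature factor f = +0.150·(-22.0) = -3.3000
  Pd branch = 1.77·Pd^0.52·e^(0.02·RH+f) = 1.309 μm/a
  Cl⁻ term: 0.102·113.2^0.62·exp(0.033·51+0.04·-12.0) = 6.374
  r_corr = 1.309 + 6.374 = 7.683 μm/a
Long-term exponent b (ISO 9224 Table 2, B1) = 0.523
  D(20) = 7.683 × 20^0.523 = 7.683 × 4.791 = 36.81 μm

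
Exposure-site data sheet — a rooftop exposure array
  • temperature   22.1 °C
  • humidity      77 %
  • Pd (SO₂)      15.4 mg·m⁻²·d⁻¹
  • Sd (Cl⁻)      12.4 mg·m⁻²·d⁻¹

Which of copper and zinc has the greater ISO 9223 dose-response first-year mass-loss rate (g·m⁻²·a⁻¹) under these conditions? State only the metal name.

copper: temperature factor f = -0.080·(12.1) = -0.9680
  Pd branch = 0.0053·Pd^0.26·e^(0.059·RH+f) = 0.3852 μm/a
  Sd branch = 0.01025·Sd^0.27·e^(0.036·RH+0.049·T) = 0.9552 μm/a
  r_corr = 0.3852 + 0.9552 = 1.34 μm/a
  mass loss = 1.34 μm/a × 8.96 g/cm³ = 12.01 g·m⁻²·a⁻¹
zinc: temperature factor f = -0.071·(12.1) = -0.8591
  SO₂ term: 0.0129·15.4^0.44·exp(0.046·77-0.8591) = 0.6284
  Cl⁻ term: 0.0175·12.4^0.57·exp(0.008·77+0.085·22.1) = 0.8905
  r_corr = 0.6284 + 0.8905 = 1.519 μm/a
  mass loss = 1.519 μm/a × 7.14 g/cm³ = 10.85 g·m⁻²·a⁻¹
Ordering by g·m⁻²·a⁻¹: copper (12) > zinc (10.8)

copper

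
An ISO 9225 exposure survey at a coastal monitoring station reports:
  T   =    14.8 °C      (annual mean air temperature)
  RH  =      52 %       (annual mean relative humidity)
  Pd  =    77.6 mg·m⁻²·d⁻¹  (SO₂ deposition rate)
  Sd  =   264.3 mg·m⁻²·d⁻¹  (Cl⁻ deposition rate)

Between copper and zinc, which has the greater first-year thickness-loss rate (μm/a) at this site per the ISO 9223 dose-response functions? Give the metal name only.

copper: T>10 °C ⇒ hinge -0.080·(14.8−10) = -0.3840
  SO₂ term: 0.0053·77.6^0.26·exp(0.059·52-0.3840) = 0.2406
  Cl⁻ term: 0.01025·264.3^0.27·exp(0.036·52+0.049·14.8) = 0.6204
  sum: 0.2406 + 0.6204 → r_corr = 0.8609 μm/a
zinc: f(T) = -0.071·(T−10) [T>10 °C] = -0.3408
  Pd branch = 0.0129·Pd^0.44·e^(0.046·RH+f) = 0.6807 μm/a
  Cl⁻ term: 0.0175·264.3^0.57·exp(0.008·52+0.085·14.8) = 2.242
  r_corr = 0.6807 + 2.242 = 2.923 μm/a
Ordering by μm/a: zinc (2.92) > copper (0.861)

zinc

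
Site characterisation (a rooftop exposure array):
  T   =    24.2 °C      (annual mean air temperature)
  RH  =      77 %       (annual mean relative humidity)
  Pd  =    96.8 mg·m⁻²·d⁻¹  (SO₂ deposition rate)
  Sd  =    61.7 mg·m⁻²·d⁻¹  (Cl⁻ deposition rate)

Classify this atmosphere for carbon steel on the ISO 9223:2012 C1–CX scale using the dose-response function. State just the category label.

carbon steel: temperature factor f = -0.054·(14.2) = -0.7668
  sulphur-dioxide contribution → 41.35 μm/a
  chloride contribution → 43.91 μm/a
  ⇒ r_corr(carbon steel) = 85.25 μm/a
85.3 μm/a falls in (80, 200] for carbon steel → category C5

C5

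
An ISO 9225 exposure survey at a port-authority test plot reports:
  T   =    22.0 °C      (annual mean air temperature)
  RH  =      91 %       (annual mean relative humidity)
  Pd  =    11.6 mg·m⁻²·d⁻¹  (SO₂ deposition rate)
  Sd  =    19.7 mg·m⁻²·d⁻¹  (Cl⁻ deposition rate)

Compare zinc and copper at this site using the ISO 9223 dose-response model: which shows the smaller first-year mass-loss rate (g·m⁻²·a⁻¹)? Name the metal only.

zinc: temperature factor f = -0.071·(12.0) = -0.8520
  Pd branch = 0.0129·Pd^0.44·e^(0.046·RH+f) = 1.064 μm/a
  Sd branch = 0.0175·Sd^0.57·e^(0.008·RH+0.085·T) = 1.286 μm/a
  sum: 1.064 + 1.286 → r_corr = 2.35 μm/a
  mass loss = 2.35 μm/a × 7.14 g/cm³ = 16.78 g·m⁻²·a⁻¹
copper: f(T) = -0.080·(T−10) [T>10 °C] = -0.9600
  Pd branch = 0.0053·Pd^0.26·e^(0.059·RH+f) = 0.8238 μm/a
  Sd branch = 0.01025·Sd^0.27·e^(0.036·RH+0.049·T) = 1.783 μm/a
  sum: 0.8238 + 1.783 → r_corr = 2.607 μm/a
  mass loss = 2.607 μm/a × 8.96 g/cm³ = 23.36 g·m⁻²·a⁻¹
Ordering by g·m⁻²·a⁻¹: copper (23.4) > zinc (16.8)

zinc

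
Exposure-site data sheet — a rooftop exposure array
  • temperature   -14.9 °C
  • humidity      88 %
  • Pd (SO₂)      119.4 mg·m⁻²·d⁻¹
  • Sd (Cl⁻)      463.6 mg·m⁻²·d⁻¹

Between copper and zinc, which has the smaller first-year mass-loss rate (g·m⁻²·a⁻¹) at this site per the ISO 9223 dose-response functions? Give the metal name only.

copper: T≤10 °C ⇒ hinge +0.126·(-14.9−10) = -3.1374
  Pd branch = 0.0053·Pd^0.26·e^(0.059·RH+f) = 0.1434 μm/a
  Sd branch = 0.01025·Sd^0.27·e^(0.036·RH+0.049·T) = 0.6157 μm/a
  sum: 0.1434 + 0.6157 → r_corr = 0.7591 μm/a
  mass loss = 0.7591 μm/a × 8.96 g/cm³ = 6.801 g·m⁻²·a⁻¹
zinc: f(T) = +0.038·(T−10) [T≤10 °C] = -0.9462
  Pd branch = 0.0129·Pd^0.44·e^(0.046·RH+f) = 2.353 μm/a
  Sd branch = 0.0175·Sd^0.57·e^(0.008·RH+0.085·T) = 0.33 μm/a
  r_corr = 2.353 + 0.33 = 2.683 μm/a
  mass loss = 2.683 μm/a × 7.14 g/cm³ = 19.15 g·m⁻²·a⁻¹
Ordering by g·m⁻²·a⁻¹: zinc (19.2) > copper (6.8)

copper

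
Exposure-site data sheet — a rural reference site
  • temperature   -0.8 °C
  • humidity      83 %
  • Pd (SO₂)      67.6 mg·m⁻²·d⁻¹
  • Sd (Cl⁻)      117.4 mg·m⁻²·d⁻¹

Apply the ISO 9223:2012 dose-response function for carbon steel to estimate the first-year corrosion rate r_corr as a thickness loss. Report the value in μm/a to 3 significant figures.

carbon steel: f(T) = +0.150·(T−10) [T≤10 °C] = -1.6200
  Pd branch = 1.77·Pd^0.52·e^(0.02·RH+f) = 16.48 μm/a
  Sd branch = 0.102·Sd^0.62·e^(0.033·RH+0.04·T) = 29.34 μm/a
  r_corr = 16.48 + 29.34 = 45.82 μm/a

r_corr = 45.8 μm/a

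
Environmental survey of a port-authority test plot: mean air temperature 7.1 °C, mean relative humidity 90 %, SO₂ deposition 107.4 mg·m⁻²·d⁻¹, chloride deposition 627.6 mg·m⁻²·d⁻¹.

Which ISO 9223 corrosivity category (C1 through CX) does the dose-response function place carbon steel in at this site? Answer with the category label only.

CX

carbon steel: f(T) = +0.150·(T−10) [T≤10 °C] = -0.4350
  sulphur-dioxide contribution → 78.87 μm/a
  chloride contribution → 143.3 μm/a
  total first-year rate 222.2 μm/a
Category bounds: 200…700 μm/a bracket r_corr ⇒ CX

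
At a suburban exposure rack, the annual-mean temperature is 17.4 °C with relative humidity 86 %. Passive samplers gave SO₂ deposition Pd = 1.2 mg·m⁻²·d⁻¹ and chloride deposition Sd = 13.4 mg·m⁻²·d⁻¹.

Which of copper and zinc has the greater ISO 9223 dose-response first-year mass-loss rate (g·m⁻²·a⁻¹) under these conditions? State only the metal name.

copper

copper: T>10 °C ⇒ hinge -0.080·(17.4−10) = -0.5920
  Pd branch = 0.0053·Pd^0.26·e^(0.059·RH+f) = 0.4913 μm/a
  Cl⁻ term: 0.01025·13.4^0.27·exp(0.036·86+0.049·17.4) = 1.071
  r_corr = 0.4913 + 1.071 = 1.563 μm/a
  mass loss = 1.563 μm/a × 8.96 g/cm³ = 14 g·m⁻²·a⁻¹
zinc: T>10 °C ⇒ hinge -0.071·(17.4−10) = -0.5254
  SO₂ term: 0.0129·1.2^0.44·exp(0.046·86-0.5254) = 0.4318
  Sd branch = 0.0175·Sd^0.57·e^(0.008·RH+0.085·T) = 0.6708 μm/a
  r_corr = 0.4318 + 0.6708 = 1.103 μm/a
  mass loss = 1.103 μm/a × 7.14 g/cm³ = 7.873 g·m⁻²·a⁻¹
Ordering by g·m⁻²·a⁻¹: copper (14) > zinc (7.87)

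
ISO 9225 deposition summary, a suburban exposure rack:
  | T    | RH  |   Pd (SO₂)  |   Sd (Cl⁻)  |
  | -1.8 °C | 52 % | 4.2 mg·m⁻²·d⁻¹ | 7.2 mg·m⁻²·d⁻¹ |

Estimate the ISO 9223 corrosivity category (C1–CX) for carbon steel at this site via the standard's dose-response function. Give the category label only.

C2

carbon steel: f(T) = +0.150·(T−10) [T≤10 °C] = -1.7700
  Pd branch = 1.77·Pd^0.52·e^(0.02·RH+f) = 1.799 μm/a
  Cl⁻ term: 0.102·7.2^0.62·exp(0.033·52+0.04·-1.8) = 1.795
  sum: 1.799 + 1.795 → r_corr = 3.594 μm/a
ISO 9223 Table 2 (carbon steel): 1.3 < 3.59 ≤ 25 μm/a ⇒ C2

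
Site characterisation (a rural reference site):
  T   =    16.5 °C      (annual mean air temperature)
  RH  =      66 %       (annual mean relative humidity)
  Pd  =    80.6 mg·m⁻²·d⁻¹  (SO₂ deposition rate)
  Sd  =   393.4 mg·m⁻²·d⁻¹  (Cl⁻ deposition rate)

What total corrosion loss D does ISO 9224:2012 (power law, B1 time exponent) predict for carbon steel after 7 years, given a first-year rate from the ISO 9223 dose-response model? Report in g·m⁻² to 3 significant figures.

carbon steel: temperature factor f = -0.054·(6.5) = -0.3510
  Pd branch = 1.77·Pd^0.52·e^(0.02·RH+f) = 45.72 μm/a
  Cl⁻ term: 0.102·393.4^0.62·exp(0.033·66+0.04·16.5) = 70.78
  sum: 45.72 + 70.78 → r_corr = 116.5 μm/a
Long-term exponent b (ISO 9224 Table 2, B1) = 0.523
  D(7) = 116.5 × 7^0.523 = 116.5 × 2.767 = 322.3 μm
  Mass loss = 322.3 μm × 7.85 g/cm³ = 2530 g·m⁻²

D(7) = 2.53e+03 g·m⁻²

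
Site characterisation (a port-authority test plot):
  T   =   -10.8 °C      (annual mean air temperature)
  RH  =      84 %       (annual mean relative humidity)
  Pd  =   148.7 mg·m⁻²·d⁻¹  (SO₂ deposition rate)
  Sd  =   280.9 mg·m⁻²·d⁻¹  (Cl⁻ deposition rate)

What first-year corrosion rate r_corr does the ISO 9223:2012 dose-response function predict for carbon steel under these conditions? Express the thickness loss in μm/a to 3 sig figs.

carbon steel: f(T) = +0.150·(T−10) [T≤10 °C] = -3.1200
  sulphur-dioxide contribution → 5.652 μm/a
  chloride contribution → 34.91 μm/a
  total first-year rate 40.56 μm/a

r_corr = 40.6 μm/a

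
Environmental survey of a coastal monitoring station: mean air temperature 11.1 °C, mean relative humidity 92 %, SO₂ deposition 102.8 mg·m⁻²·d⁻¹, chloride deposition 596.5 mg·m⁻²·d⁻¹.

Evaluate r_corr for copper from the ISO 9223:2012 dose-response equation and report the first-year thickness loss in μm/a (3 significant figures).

copper: temperature factor f = -0.080·(1.1) = -0.0880
  SO₂ term: 0.0053·102.8^0.26·exp(0.059·92-0.0880) = 3.686
  Sd branch = 0.01025·Sd^0.27·e^(0.036·RH+0.049·T) = 2.721 μm/a
  sum: 3.686 + 2.721 → r_corr = 6.407 μm/a

r_corr = 6.41 μm/a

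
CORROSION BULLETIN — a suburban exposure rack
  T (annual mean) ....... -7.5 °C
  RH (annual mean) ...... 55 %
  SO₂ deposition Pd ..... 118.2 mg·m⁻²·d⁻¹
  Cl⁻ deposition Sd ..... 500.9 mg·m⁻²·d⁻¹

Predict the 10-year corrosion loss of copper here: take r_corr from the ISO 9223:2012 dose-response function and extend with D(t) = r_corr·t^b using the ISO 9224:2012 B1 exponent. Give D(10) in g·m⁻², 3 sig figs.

copper: f(T) = +0.126·(T−10) [T≤10 °C] = -2.2050
  SO₂ term: 0.0053·118.2^0.26·exp(0.059·55-2.2050) = 0.05186
  Cl⁻ term: 0.01025·500.9^0.27·exp(0.036·55+0.049·-7.5) = 0.2754
  sum: 0.05186 + 0.2754 → r_corr = 0.3273 μm/a
ISO 9224: D(t) = r_corr · t^b with b = 0.667 (copper, B1)
  D(10) = 0.3273 × 10^0.667 = 0.3273 × 4.645 = 1.52 μm
  Mass loss = 1.52 μm × 8.96 g/cm³ = 13.62 g·m⁻²

D(10) = 13.6 g·m⁻²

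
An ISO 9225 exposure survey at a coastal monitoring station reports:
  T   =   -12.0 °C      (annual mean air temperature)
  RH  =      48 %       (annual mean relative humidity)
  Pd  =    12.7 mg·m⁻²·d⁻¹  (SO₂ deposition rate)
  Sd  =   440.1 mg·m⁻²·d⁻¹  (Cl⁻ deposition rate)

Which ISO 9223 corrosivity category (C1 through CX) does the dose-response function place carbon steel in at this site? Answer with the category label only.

carbon steel: temperature factor f = +0.150·(-22.0) = -3.3000
  Pd branch = 1.77·Pd^0.52·e^(0.02·RH+f) = 0.6393 μm/a
  Cl⁻ term: 0.102·440.1^0.62·exp(0.033·48+0.04·-12.0) = 13.4
  r_corr = 0.6393 + 13.4 = 14.04 μm/a
Category bounds: 1.3…25 μm/a bracket r_corr ⇒ C2

C2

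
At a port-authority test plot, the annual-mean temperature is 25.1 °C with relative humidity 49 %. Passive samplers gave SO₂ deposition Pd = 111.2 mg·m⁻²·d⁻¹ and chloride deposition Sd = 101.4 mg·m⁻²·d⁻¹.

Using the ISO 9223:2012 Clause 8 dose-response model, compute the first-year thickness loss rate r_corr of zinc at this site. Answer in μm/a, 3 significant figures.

zinc: f(T) = -0.071·(T−10) [T>10 °C] = -1.0721
  Pd branch = 0.0129·Pd^0.44·e^(0.046·RH+f) = 0.3343 μm/a
  Cl⁻ term: 0.0175·101.4^0.57·exp(0.008·49+0.085·25.1) = 3.043
  sum: 0.3343 + 3.043 → r_corr = 3.377 μm/a

r_corr = 3.38 μm/a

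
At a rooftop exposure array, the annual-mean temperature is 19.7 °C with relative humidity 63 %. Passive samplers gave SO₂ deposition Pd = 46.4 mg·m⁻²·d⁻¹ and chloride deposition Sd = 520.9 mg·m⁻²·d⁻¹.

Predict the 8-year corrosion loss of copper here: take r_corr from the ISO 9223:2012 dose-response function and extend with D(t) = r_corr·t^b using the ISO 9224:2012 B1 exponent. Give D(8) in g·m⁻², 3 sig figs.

D(8) = 60.2 g·m⁻²

copper: T>10 °C ⇒ hinge -0.080·(19.7−10) = -0.7760
  Pd branch = 0.0053·Pd^0.26·e^(0.059·RH+f) = 0.2722 μm/a
  Sd branch = 0.01025·Sd^0.27·e^(0.036·RH+0.049·T) = 1.408 μm/a
  r_corr = 0.2722 + 1.408 = 1.68 μm/a
Long-term exponent b (ISO 9224 Table 2, B1) = 0.667
  D(8) = 1.68 × 8^0.667 = 1.68 × 4.003 = 6.723 μm
  Mass loss = 6.723 μm × 8.96 g/cm³ = 60.24 g·m⁻²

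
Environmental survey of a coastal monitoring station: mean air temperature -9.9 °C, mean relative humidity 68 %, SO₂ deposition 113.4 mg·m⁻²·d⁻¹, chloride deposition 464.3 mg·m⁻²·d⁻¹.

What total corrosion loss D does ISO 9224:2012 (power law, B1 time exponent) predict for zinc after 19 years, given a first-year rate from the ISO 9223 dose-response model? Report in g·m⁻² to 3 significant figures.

zinc: f(T) = +0.038·(T−10) [T≤10 °C] = -0.7562
  SO₂ term: 0.0129·113.4^0.44·exp(0.046·68-0.7562) = 1.108
  Sd branch = 0.0175·Sd^0.57·e^(0.008·RH+0.085·T) = 0.4304 μm/a
  sum: 1.108 + 0.4304 → r_corr = 1.539 μm/a
Power-law: D(19) = r_corr · 19^0.813
  D(19) = 1.539 × 19^0.813 = 1.539 × 10.96 = 16.86 μm
  Mass loss = 16.86 μm × 7.14 g/cm³ = 120.4 g·m⁻²

D(19) = 120 g·m⁻²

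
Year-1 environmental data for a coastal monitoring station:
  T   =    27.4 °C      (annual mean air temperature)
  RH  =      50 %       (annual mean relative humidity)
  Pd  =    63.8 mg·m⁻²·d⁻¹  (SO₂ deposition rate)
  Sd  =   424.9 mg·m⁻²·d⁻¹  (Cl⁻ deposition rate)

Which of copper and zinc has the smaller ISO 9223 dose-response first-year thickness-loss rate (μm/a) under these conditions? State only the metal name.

copper: T>10 °C ⇒ hinge -0.080·(27.4−10) = -1.3920
  Pd branch = 0.0053·Pd^0.26·e^(0.059·RH+f) = 0.07416 μm/a
  Cl⁻ term: 0.01025·424.9^0.27·exp(0.036·50+0.049·27.4) = 1.217
  sum: 0.07416 + 1.217 → r_corr = 1.291 μm/a
zinc: T>10 °C ⇒ hinge -0.071·(27.4−10) = -1.2354
  Pd branch = 0.0129·Pd^0.44·e^(0.046·RH+f) = 0.2328 μm/a
  Cl⁻ term: 0.0175·424.9^0.57·exp(0.008·50+0.085·27.4) = 8.44
  r_corr = 0.2328 + 8.44 = 8.673 μm/a
Ordering by μm/a: zinc (8.67) > copper (1.29)

copper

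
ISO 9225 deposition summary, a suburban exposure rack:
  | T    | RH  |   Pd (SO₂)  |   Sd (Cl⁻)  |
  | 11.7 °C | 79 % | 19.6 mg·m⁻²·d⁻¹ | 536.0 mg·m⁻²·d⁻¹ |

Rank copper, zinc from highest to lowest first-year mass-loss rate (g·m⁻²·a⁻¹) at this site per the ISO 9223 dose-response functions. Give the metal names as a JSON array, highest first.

copper: T>10 °C ⇒ hinge -0.080·(11.7−10) = -0.1360
  SO₂ term: 0.0053·19.6^0.26·exp(0.059·79-0.1360) = 1.06
  Sd branch = 0.01025·Sd^0.27·e^(0.036·RH+0.049·T) = 1.705 μm/a
  sum: 1.06 + 1.705 → r_corr = 2.765 μm/a
  mass loss = 2.765 μm/a × 8.96 g/cm³ = 24.78 g·m⁻²·a⁻¹
zinc: T>10 °C ⇒ hinge -0.071·(11.7−10) = -0.1207
  Pd branch = 0.0129·Pd^0.44·e^(0.046·RH+f) = 1.603 μm/a
  Sd branch = 0.0175·Sd^0.57·e^(0.008·RH+0.085·T) = 3.199 μm/a
  sum: 1.603 + 3.199 → r_corr = 4.802 μm/a
  mass loss = 4.802 μm/a × 7.14 g/cm³ = 34.29 g·m⁻²·a⁻¹
Ordering by g·m⁻²·a⁻¹: zinc (34.3) > copper (24.8)

["zinc", "copper"]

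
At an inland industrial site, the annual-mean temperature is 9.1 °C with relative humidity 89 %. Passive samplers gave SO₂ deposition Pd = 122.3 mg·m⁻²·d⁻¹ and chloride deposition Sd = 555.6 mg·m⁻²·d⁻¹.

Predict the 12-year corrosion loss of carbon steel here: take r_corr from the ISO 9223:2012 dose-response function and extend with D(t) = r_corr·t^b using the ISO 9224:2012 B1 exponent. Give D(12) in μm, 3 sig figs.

carbon steel: temperature factor f = +0.150·(-0.9) = -0.1350
  sulphur-dioxide contribution → 111.6 μm/a
  chloride contribution → 139.3 μm/a
  total first-year rate 251 μm/a
Power-law: D(12) = r_corr · 12^0.523
  D(12) = 251 × 12^0.523 = 251 × 3.668 = 920.4 μm

D(12) = 920 μm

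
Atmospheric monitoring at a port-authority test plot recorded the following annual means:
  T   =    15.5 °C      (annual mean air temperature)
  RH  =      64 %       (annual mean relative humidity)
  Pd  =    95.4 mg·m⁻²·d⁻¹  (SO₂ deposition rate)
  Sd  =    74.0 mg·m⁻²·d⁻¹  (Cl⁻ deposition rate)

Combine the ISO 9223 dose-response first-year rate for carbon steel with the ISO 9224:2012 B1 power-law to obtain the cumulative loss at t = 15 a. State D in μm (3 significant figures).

D(15) = 302 μm

carbon steel: T>10 °C ⇒ hinge -0.054·(15.5−10) = -0.2970
  sulphur-dioxide contribution → 50.61 μm/a
  chloride contribution → 22.6 μm/a
  ⇒ r_corr(carbon steel) = 73.21 μm/a
Power-law: D(15) = r_corr · 15^0.523
  D(15) = 73.21 × 15^0.523 = 73.21 × 4.122 = 301.7 μm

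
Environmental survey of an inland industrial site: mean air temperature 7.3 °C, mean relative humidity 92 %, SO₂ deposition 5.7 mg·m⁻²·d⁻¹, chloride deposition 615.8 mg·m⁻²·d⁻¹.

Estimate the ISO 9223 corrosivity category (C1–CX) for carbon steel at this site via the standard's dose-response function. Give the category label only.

C5

carbon steel: temperature factor f = +0.150·(-2.7) = -0.4050
  SO₂ term: 1.77·5.7^0.52·exp(0.02·92-0.4050) = 18.38
  Cl⁻ term: 0.102·615.8^0.62·exp(0.033·92+0.04·7.3) = 152.5
  sum: 18.38 + 152.5 → r_corr = 170.9 μm/a
ISO 9223 Table 2 (carbon steel): 80 < 171 ≤ 200 μm/a ⇒ C5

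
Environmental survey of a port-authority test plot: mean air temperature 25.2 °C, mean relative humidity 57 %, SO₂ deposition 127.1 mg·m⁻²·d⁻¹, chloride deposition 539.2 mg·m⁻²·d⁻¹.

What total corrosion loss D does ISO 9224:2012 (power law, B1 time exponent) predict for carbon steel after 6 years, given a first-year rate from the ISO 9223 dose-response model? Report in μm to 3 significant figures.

carbon steel: f(T) = -0.054·(T−10) [T>10 °C] = -0.8208
  SO₂ term: 1.77·127.1^0.52·exp(0.02·57-0.8208) = 30.25
  Sd branch = 0.102·Sd^0.62·e^(0.033·RH+0.04·T) = 90.57 μm/a
  sum: 30.25 + 90.57 → r_corr = 120.8 μm/a
ISO 9224: D(t) = r_corr · t^b with b = 0.523 (carbon steel, B1)
  D(6) = 120.8 × 6^0.523 = 120.8 × 2.553 = 308.4 μm

D(6) = 308 μm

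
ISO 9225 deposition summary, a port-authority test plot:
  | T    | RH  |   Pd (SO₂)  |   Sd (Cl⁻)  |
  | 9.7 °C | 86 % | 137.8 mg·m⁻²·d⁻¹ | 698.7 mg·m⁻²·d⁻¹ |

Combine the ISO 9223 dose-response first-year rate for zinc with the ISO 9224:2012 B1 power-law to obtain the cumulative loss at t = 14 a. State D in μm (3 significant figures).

zinc: T≤10 °C ⇒ hinge +0.038·(9.7−10) = -0.0114
  Pd branch = 0.0129·Pd^0.44·e^(0.046·RH+f) = 5.821 μm/a
  Cl⁻ term: 0.0175·698.7^0.57·exp(0.008·86+0.085·9.7) = 3.32
  r_corr = 5.821 + 3.32 = 9.141 μm/a
ISO 9224: D(t) = r_corr · t^b with b = 0.813 (zinc, B1)
  D(14) = 9.141 × 14^0.813 = 9.141 × 8.547 = 78.12 μm

D(14) = 78.1 μm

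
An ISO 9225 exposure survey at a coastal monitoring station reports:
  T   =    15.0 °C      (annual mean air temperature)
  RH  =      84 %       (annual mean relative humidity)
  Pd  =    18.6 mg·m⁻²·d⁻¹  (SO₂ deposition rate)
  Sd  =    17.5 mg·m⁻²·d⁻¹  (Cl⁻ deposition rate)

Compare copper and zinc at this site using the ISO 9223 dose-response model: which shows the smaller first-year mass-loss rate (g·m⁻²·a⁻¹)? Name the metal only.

zinc

copper: T>10 °C ⇒ hinge -0.080·(15.0−10) = -0.4000
  SO₂ term: 0.0053·18.6^0.26·exp(0.059·84-0.4000) = 1.079
  Cl⁻ term: 0.01025·17.5^0.27·exp(0.036·84+0.049·15.0) = 0.9525
  r_corr = 1.079 + 0.9525 = 2.031 μm/a
  mass loss = 2.031 μm/a × 8.96 g/cm³ = 18.2 g·m⁻²·a⁻¹
zinc: T>10 °C ⇒ hinge -0.071·(15.0−10) = -0.3550
  SO₂ term: 0.0129·18.6^0.44·exp(0.046·84-0.3550) = 1.56
  Sd branch = 0.0175·Sd^0.57·e^(0.008·RH+0.085·T) = 0.6268 μm/a
  sum: 1.56 + 0.6268 → r_corr = 2.187 μm/a
  mass loss = 2.187 μm/a × 7.14 g/cm³ = 15.61 g·m⁻²·a⁻¹
Ordering by g·m⁻²·a⁻¹: copper (18.2) > zinc (15.6)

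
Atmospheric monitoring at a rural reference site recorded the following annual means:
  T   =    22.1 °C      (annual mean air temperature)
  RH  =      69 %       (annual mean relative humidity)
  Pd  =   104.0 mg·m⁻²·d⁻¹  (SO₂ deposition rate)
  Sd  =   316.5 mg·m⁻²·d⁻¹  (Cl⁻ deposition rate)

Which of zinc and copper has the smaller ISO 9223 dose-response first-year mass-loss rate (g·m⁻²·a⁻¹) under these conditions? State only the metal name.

zinc: f(T) = -0.071·(T−10) [T>10 °C] = -0.8591
  Pd branch = 0.0129·Pd^0.44·e^(0.046·RH+f) = 1.008 μm/a
  Sd branch = 0.0175·Sd^0.57·e^(0.008·RH+0.085·T) = 5.294 μm/a
  sum: 1.008 + 5.294 → r_corr = 6.302 μm/a
  mass loss = 6.302 μm/a × 7.14 g/cm³ = 45 g·m⁻²·a⁻¹
copper: T>10 °C ⇒ hinge -0.080·(22.1−10) = -0.9680
  SO₂ term: 0.0053·104.0^0.26·exp(0.059·69-0.9680) = 0.3947
  Cl⁻ term: 0.01025·316.5^0.27·exp(0.036·69+0.049·22.1) = 1.718
  r_corr = 0.3947 + 1.718 = 2.112 μm/a
  mass loss = 2.112 μm/a × 8.96 g/cm³ = 18.93 g·m⁻²·a⁻¹
Ordering by g·m⁻²·a⁻¹: zinc (45) > copper (18.9)

copper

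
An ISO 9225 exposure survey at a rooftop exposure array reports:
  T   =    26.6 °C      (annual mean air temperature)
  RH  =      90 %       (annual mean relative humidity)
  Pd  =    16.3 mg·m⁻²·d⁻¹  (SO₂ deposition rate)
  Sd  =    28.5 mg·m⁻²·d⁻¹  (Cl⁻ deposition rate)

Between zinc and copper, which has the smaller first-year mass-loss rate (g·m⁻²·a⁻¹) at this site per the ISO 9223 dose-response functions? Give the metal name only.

zinc

zinc: T>10 °C ⇒ hinge -0.071·(26.6−10) = -1.1786
  Pd branch = 0.0129·Pd^0.44·e^(0.046·RH+f) = 0.8513 μm/a
  Cl⁻ term: 0.0175·28.5^0.57·exp(0.008·90+0.085·26.6) = 2.328
  sum: 0.8513 + 2.328 → r_corr = 3.179 μm/a
  mass loss = 3.179 μm/a × 7.14 g/cm³ = 22.7 g·m⁻²·a⁻¹
copper: f(T) = -0.080·(T−10) [T>10 °C] = -1.3280
  SO₂ term: 0.0053·16.3^0.26·exp(0.059·90-1.3280) = 0.5872
  Sd branch = 0.01025·Sd^0.27·e^(0.036·RH+0.049·T) = 2.381 μm/a
  r_corr = 0.5872 + 2.381 = 2.968 μm/a
  mass loss = 2.968 μm/a × 8.96 g/cm³ = 26.59 g·m⁻²·a⁻¹
Ordering by g·m⁻²·a⁻¹: copper (26.6) > zinc (22.7)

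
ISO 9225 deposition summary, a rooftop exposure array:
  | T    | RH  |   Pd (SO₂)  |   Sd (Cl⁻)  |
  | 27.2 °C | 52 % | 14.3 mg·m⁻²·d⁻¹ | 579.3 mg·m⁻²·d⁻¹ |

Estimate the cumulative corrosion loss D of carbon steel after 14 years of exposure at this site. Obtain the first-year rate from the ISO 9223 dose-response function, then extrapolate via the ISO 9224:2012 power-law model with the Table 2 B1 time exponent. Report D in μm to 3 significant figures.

D(14) = 377 μm

carbon steel: temperature factor f = -0.054·(17.2) = -0.9288
  sulphur-dioxide contribution → 7.889 μm/a
  chloride contribution → 86.97 μm/a
  ⇒ r_corr(carbon steel) = 94.86 μm/a
ISO 9224: D(t) = r_corr · t^b with b = 0.523 (carbon steel, B1)
  D(14) = 94.86 × 14^0.523 = 94.86 × 3.976 = 377.1 μm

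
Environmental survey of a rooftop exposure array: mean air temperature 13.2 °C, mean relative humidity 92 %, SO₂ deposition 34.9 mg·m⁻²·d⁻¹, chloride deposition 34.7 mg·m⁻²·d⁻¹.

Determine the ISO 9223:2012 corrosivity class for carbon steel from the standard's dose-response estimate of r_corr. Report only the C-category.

carbon steel: T>10 °C ⇒ hinge -0.054·(13.2−10) = -0.1728
  sulphur-dioxide contribution → 59.47 μm/a
  chloride contribution → 32.47 μm/a
  ⇒ r_corr(carbon steel) = 91.94 μm/a
Category bounds: 80…200 μm/a bracket r_corr ⇒ C5

C5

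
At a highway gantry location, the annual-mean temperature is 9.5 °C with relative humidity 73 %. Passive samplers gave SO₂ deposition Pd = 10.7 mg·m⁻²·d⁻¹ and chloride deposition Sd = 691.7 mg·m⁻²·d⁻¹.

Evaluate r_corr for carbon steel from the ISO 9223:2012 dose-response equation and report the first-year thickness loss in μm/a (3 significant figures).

r_corr = 120 μm/a

carbon steel: temperature factor f = +0.150·(-0.5) = -0.0750
  SO₂ term: 1.77·10.7^0.52·exp(0.02·73-0.0750) = 24.25
  Cl⁻ term: 0.102·691.7^0.62·exp(0.033·73+0.04·9.5) = 95.63
  sum: 24.25 + 95.63 → r_corr = 119.9 μm/a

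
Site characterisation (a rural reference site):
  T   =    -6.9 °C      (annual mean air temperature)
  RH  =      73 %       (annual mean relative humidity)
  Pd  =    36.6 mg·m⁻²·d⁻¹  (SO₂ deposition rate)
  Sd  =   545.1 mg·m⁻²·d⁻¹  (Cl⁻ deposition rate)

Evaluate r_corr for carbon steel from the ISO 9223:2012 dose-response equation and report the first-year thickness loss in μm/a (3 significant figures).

carbon steel: f(T) = +0.150·(T−10) [T≤10 °C] = -2.5350
  Pd branch = 1.77·Pd^0.52·e^(0.02·RH+f) = 3.928 μm/a
  Sd branch = 0.102·Sd^0.62·e^(0.033·RH+0.04·T) = 42.81 μm/a
  r_corr = 3.928 + 42.81 = 46.74 μm/a

r_corr = 46.7 μm/a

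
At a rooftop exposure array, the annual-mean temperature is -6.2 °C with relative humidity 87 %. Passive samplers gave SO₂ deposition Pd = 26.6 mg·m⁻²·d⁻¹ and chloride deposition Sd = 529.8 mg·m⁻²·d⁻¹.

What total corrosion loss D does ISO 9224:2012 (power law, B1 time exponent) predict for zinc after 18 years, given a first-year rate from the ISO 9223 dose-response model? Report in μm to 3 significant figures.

zinc: T≤10 °C ⇒ hinge +0.038·(-6.2−10) = -0.6156
  Pd branch = 0.0129·Pd^0.44·e^(0.046·RH+f) = 1.615 μm/a
  Sd branch = 0.0175·Sd^0.57·e^(0.008·RH+0.085·T) = 0.7399 μm/a
  sum: 1.615 + 0.7399 → r_corr = 2.355 μm/a
ISO 9224: D(t) = r_corr · t^b with b = 0.813 (zinc, B1)
  D(18) = 2.355 × 18^0.813 = 2.355 × 10.48 = 24.69 μm

D(18) = 24.7 μm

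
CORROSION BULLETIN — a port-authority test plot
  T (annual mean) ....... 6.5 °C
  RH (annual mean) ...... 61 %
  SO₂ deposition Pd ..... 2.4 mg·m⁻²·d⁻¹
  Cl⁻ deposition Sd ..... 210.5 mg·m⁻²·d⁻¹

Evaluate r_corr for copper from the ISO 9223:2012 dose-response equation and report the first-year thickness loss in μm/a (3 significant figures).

copper: T≤10 °C ⇒ hinge +0.126·(6.5−10) = -0.4410
  SO₂ term: 0.0053·2.4^0.26·exp(0.059·61-0.4410) = 0.1565
  Cl⁻ term: 0.01025·210.5^0.27·exp(0.036·61+0.049·6.5) = 0.5371
  r_corr = 0.1565 + 0.5371 = 0.6936 μm/a

r_corr = 0.694 μm/a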